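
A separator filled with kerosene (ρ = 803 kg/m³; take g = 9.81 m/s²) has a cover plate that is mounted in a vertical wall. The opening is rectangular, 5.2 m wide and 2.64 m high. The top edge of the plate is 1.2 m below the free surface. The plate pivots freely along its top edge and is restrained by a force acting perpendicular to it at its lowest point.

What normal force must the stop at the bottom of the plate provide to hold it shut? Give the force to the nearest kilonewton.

P ≈ 160 kN

γ = ρg = 803 × 9.81 / 1000 = 7.87743 kN/m³.
The centroid lies 2.64/2 = 1.32 m below the top edge, so the centroid depth is h_c = 1.2 + 1.32 = 2.52 m.
A = 5.2 × 2.64 = 13.728 m².
Resultant F = γ·h_c·A = 7.87743 × 2.52 × 13.728 = 272.516 kN.
I_c = b·h³/12 = 5.2 × 2.64³/12 = 7.97322 m⁴.
Centre of pressure: y_p = y_c + I_c/(y_c·A) = 2.52 + 7.97322/(2.52 × 13.728) = 2.52 + 0.230476 = 2.75048 m along the plane.
The resultant acts 1.32 + 0.230476 = 1.55048 m (along the plate) below the hinge at the top edge, so the moment about the hinge is M = F × 1.55048 = 272.516 × 1.55048 = 422.531 kN·m.
A normal force at the bottom, 2.64 m from the hinge, must supply this moment: P = 422.531/2.64 = 160.05 kN.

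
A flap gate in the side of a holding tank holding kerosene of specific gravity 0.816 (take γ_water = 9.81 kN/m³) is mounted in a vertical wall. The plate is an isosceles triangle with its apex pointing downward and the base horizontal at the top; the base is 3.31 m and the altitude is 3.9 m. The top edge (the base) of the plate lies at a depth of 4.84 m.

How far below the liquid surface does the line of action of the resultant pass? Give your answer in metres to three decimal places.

γ = 0.816 × 9.81 = 8.00496 kN/m³.
With the apex down, the centroid sits h/3 = 3.9/3 = 1.3 m below the base (the top edge), so the centroid depth is h_c = 4.84 + 1.3 = 6.14 m.
A = ½ × 3.31 × 3.9 = 6.4545 m².
Resultant F = γ·h_c·A = 8.00496 × 6.14 × 6.4545 = 317.242 kN.
I_c = b·h³/36 = 3.31 × 3.9³/36 = 5.45405 m⁴.
Centre of pressure: y_p = y_c + I_c/(y_c·A) = 6.14 + 5.45405/(6.14 × 6.4545) = 6.14 + 0.137622 = 6.27762 m along the plane.

h_p = 6.278 m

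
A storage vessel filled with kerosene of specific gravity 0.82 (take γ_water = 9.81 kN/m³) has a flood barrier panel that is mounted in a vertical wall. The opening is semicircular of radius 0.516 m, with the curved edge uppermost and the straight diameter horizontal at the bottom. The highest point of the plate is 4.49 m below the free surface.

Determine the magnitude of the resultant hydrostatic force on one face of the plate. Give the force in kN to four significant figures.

F ≈ 16.11 kN

γ = 0.82 × 9.81 = 8.0442 kN/m³.
The centroid lies 4r/(3π) = 0.218997 m above the diameter, so r − 4r/(3π) = 0.516 − 0.218997 = 0.297003 m below the topmost point, so the centroid depth is h_c = 4.49 + 0.297003 = 4.787 m.
A = πr²/2 = π × 0.516²/2 = 0.418234 m².
Resultant F = γ·h_c·A = 8.0442 × 4.787 × 0.418234 = 16.1052 kN.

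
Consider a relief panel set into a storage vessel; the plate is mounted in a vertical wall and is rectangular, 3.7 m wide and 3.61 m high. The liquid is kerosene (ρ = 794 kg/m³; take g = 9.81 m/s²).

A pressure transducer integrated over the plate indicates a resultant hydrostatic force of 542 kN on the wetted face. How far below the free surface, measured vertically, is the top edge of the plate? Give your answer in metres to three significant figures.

γ = ρg = 794 × 9.81 / 1000 = 7.78914 kN/m³.
A = 3.7 × 3.61 = 13.357 m².
From F = γ·h_c·A, the centroid depth is h_c = 542/(7.78914 × 13.357) = 5.20956 m.
The centroid lies 3.61/2 = 1.805 m below the top edge, so the top edge sits at h_top = 5.20956 − 1.805 = 3.40456 m below the surface.

d_top ≈ 3.40 m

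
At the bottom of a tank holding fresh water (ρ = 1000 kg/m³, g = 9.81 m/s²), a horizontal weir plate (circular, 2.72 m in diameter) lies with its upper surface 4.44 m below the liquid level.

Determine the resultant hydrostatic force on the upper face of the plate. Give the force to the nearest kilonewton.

γ = ρg = 1000 × 9.81 = 9810 N/m³ = 9.81 kN/m³.
The plate is horizontal, so pressure is uniform at p = γ·h = 9.81 × 4.44 = 43.5564 kN/m².
A = π(1.36)² = 5.81069 m².
F = p·A = 43.5564 × 5.81069 = 253.093 kN.

F ≈ 253 kN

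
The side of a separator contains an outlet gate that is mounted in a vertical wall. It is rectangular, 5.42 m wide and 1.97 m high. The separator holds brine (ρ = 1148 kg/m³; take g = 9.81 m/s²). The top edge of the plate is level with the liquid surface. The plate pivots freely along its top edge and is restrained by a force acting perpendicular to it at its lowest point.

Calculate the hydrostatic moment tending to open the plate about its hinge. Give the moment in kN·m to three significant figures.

γ = ρg = 1148 × 9.81 / 1000 = 11.26188 kN/m³.
The centroid lies 1.97/2 = 0.985 m below the top edge, so the centroid depth is h_c = 0.985 m.
A = 5.42 × 1.97 = 10.6774 m².
Resultant F = γ·h_c·A = 11.26188 × 0.985 × 10.6774 = 118.444 kN.
I_c = b·h³/12 = 5.42 × 1.97³/12 = 3.45316 m⁴.
Centre of pressure: y_p = y_c + I_c/(y_c·A) = 0.985 + 3.45316/(0.985 × 10.6774) = 0.985 + 0.328333 = 1.31333 m along the plane.
The resultant acts 0.985 + 0.328333 = 1.31333 m (along the plate) below the hinge at the top edge, so the moment about the hinge is M = F × 1.31333 = 118.444 × 1.31333 = 155.556 kN·m.

M ≈ 156 kN·m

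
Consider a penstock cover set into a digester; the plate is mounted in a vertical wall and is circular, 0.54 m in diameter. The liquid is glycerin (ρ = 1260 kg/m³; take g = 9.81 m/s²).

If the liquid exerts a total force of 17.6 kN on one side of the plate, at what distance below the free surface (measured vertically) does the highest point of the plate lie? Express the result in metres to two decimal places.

γ = ρg = 1260 × 9.81 / 1000 = 12.3606 kN/m³.
A = π(0.27)² = 0.229022 m².
From F = γ·h_c·A, the centroid depth is h_c = 17.6/(12.3606 × 0.229022) = 6.21722 m.
The centroid is at the centre, 0.27 m below the top of the plate, so the highest point sits at h_top = 6.21722 − 0.27 = 5.94722 m below the surface.

d_top ≈ 5.95 m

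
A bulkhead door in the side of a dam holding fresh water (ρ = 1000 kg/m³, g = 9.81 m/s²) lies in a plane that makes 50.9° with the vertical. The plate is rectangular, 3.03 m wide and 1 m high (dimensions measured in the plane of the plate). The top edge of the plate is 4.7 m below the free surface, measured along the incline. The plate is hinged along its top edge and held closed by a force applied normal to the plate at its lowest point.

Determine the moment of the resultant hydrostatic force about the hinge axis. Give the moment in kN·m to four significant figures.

γ = ρg = 1000 × 9.81 = 9810 N/m³ = 9.81 kN/m³.
The plate makes 50.9° with the vertical, i.e. θ = 90° − 50.9° = 39.1° to the horizontal. Measuring y along the incline from the free-surface line, vertical depth h = y·sinθ with sinθ = 0.630676.
The centroid lies 1/2 = 0.5 m below the top edge, so y_c = 4.7 + 0.5 = 5.2 m and h_c = 5.2 × 0.630676 = 3.27952 m.
A = 3.03 × 1 = 3.03 m².
Resultant F = γ·h_c·A = 9.81 × 3.27952 × 3.03 = 97.4814 kN.
I_c = b·h³/12 = 3.03 × 1³/12 = 0.2525 m⁴.
Centre of pressure: y_p = y_c + I_c/(y_c·A) = 5.2 + 0.2525/(5.2 × 3.03) = 5.2 + 0.0160256 = 5.21603 m along the plane.
The resultant acts 0.5 + 0.0160256 = 0.516026 m (along the plate) below the hinge at the top edge, so the moment about the hinge is M = F × 0.516026 = 97.4814 × 0.516026 = 50.3029 kN·m.

M ≈ 50.30 kN·m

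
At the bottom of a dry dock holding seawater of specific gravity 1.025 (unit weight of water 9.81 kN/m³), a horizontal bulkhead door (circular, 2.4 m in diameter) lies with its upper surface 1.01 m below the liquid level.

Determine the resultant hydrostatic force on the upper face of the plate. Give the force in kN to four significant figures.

γ = 1.025 × 9.81 = 10.05525 kN/m³.
The plate is horizontal, so pressure is uniform at p = γ·h = 10.05525 × 1.01 = 10.1558 kN/m².
A = π(1.2)² = 4.52389 m².
F = p·A = 10.1558 × 4.52389 = 45.9437 kN.

F ≈ 45.94 kN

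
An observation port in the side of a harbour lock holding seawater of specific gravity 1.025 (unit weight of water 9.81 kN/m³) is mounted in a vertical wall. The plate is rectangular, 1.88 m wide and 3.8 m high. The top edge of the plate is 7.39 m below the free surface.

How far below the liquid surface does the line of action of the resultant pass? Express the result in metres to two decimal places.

h_p = 9.42 m

γ = 1.025 × 9.81 = 10.05525 kN/m³.
The centroid lies 3.8/2 = 1.9 m below the top edge, so the centroid depth is h_c = 7.39 + 1.9 = 9.29 m.
A = 1.88 × 3.8 = 7.144 m².
Resultant F = γ·h_c·A = 10.05525 × 9.29 × 7.144 = 667.344 kN.
I_c = b·h³/12 = 1.88 × 3.8³/12 = 8.59661 m⁴.
Centre of pressure: y_p = y_c + I_c/(y_c·A) = 9.29 + 8.59661/(9.29 × 7.144) = 9.29 + 0.12953 = 9.41953 m along the plane.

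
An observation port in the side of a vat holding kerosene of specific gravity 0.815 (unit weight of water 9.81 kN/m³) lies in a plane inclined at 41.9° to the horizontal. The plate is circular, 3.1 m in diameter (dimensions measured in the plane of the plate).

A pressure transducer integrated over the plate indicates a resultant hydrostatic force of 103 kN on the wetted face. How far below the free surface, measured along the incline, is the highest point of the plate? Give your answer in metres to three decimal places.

γ = 0.815 × 9.81 = 7.99515 kN/m³.
A = π(1.55)² = 7.54768 m².
From F = γ·h_c·A, the centroid depth is h_c = 103/(7.99515 × 7.54768) = 1.70686 m.
Let θ = 41.9° be the plate's angle to the horizontal; measure y along the incline from where the plane meets the free surface. Vertical depth h = y·sinθ with sinθ = 0.667833.
Along the incline, y_c = h_c/sinθ = 1.70686/0.667833 = 2.55582 m.
The centroid is at the centre, 1.55 m below the top of the plate, so the highest point sits at y_top = 2.55582 − 1.55 = 1.00582 m along the incline.

y_top ≈ 1.006 m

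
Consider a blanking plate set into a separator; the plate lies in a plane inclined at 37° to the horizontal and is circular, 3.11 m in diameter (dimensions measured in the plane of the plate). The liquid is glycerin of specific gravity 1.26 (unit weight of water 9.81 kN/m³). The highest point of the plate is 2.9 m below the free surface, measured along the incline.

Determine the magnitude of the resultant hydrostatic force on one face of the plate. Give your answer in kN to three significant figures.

F ≈ 252 kN

γ = 1.26 × 9.81 = 12.3606 kN/m³.
Let θ = 37° be the plate's angle to the horizontal; measure y along the incline from where the plane meets the free surface. Vertical depth h = y·sinθ with sinθ = 0.601815.
The centroid is at the centre, 1.555 m below the top of the plate, so y_c = 2.9 + 1.555 = 4.455 m and h_c = 4.455 × 0.601815 = 2.68109 m.
A = π(1.555)² = 7.59645 m².
Resultant F = γ·h_c·A = 12.3606 × 2.68109 × 7.59645 = 251.745 kN.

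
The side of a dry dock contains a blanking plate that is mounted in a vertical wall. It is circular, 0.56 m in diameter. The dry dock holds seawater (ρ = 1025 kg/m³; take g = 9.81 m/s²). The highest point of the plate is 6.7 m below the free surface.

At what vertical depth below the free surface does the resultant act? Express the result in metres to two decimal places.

h_p = 6.98 m

γ = ρg = 1025 × 9.81 / 1000 = 10.05525 kN/m³.
The centroid is at the centre, 0.28 m below the top of the plate, so the centroid depth is h_c = 6.7 + 0.28 = 6.98 m.
A = π(0.28)² = 0.246301 m².
Resultant F = γ·h_c·A = 10.05525 × 6.98 × 0.246301 = 17.2868 kN.
I_c = πr⁴/4 = π × 0.28⁴/4 = 0.0048275 m⁴.
Centre of pressure: y_p = y_c + I_c/(y_c·A) = 6.98 + 0.0048275/(6.98 × 0.246301) = 6.98 + 0.00280802 = 6.98281 m along the plane.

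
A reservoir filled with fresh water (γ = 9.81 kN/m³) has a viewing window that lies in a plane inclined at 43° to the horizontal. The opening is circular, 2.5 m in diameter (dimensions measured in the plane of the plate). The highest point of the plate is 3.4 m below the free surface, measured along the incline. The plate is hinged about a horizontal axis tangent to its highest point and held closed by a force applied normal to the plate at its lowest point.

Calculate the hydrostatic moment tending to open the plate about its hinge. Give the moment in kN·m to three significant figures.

M ≈ 204 kN·m

γ = 9.81 kN/m³.
Let θ = 43° be the plate's angle to the horizontal; measure y along the incline from where the plane meets the free surface. Vertical depth h = y·sinθ with sinθ = 0.681998.
The centroid is at the centre, 1.25 m below the top of the plate, so y_c = 3.4 + 1.25 = 4.65 m and h_c = 4.65 × 0.681998 = 3.17129 m.
A = π(1.25)² = 4.90874 m².
Resultant F = γ·h_c·A = 9.81 × 3.17129 × 4.90874 = 152.713 kN.
I_c = πr⁴/4 = π × 1.25⁴/4 = 1.91748 m⁴.
Centre of pressure: y_p = y_c + I_c/(y_c·A) = 4.65 + 1.91748/(4.65 × 4.90874) = 4.65 + 0.0840055 = 4.73401 m along the plane.
The resultant acts 1.25 + 0.0840055 = 1.33401 m (along the plate) below the hinge at the top edge, so the moment about the hinge is M = F × 1.33401 = 152.713 × 1.33401 = 203.721 kN·m.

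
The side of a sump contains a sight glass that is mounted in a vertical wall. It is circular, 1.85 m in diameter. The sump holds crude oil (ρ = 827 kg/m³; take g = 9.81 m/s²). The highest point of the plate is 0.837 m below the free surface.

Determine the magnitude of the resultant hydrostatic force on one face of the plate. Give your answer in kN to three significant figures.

γ = ρg = 827 × 9.81 / 1000 = 8.11287 kN/m³.
The centroid is at the centre, 0.925 m below the top of the plate, so the centroid depth is h_c = 0.837 + 0.925 = 1.762 m.
A = π(0.925)² = 2.68803 m².
Resultant F = γ·h_c·A = 8.11287 × 1.762 × 2.68803 = 38.4251 kN.

F ≈ 38.4 kN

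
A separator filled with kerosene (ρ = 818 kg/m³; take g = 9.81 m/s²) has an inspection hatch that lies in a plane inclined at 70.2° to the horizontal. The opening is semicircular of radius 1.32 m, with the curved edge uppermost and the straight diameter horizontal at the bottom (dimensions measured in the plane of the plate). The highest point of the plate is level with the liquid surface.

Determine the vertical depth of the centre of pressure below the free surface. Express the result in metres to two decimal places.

γ = ρg = 818 × 9.81 / 1000 = 8.02458 kN/m³.
Let θ = 70.2° be the plate's angle to the horizontal; measure y along the incline from where the plane meets the free surface. Vertical depth h = y·sinθ with sinθ = 0.940881.
The centroid lies 4r/(3π) = 0.560225 m above the diameter, so r − 4r/(3π) = 1.32 − 0.560225 = 0.759775 m below the topmost point, so y_c = 0.759775 m and h_c = 0.759775 × 0.940881 = 0.714858 m.
A = πr²/2 = π × 1.32²/2 = 2.73696 m².
Resultant F = γ·h_c·A = 8.02458 × 0.714858 × 2.73696 = 15.7004 kN.
I_c = (π/8 − 8/(9π))·r⁴ = 0.109757 × 1.32⁴ = 0.333218 m⁴.
Centre of pressure: y_p = y_c + I_c/(y_c·A) = 0.759775 + 0.333218/(0.759775 × 2.73696) = 0.759775 + 0.160242 = 0.920017 m along the plane.
Vertically, h_p = y_p·sinθ = 0.920017 × 0.940881 = 0.865627 m.

h_p = 0.87 m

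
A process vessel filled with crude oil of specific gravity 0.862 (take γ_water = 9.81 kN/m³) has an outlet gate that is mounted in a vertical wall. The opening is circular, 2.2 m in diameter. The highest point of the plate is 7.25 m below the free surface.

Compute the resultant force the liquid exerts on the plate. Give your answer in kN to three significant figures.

F ≈ 268 kN

γ = 0.862 × 9.81 = 8.45622 kN/m³.
The centroid is at the centre, 1.1 m below the top of the plate, so the centroid depth is h_c = 7.25 + 1.1 = 8.35 m.
A = π(1.1)² = 3.80133 m².
Resultant F = γ·h_c·A = 8.45622 × 8.35 × 3.80133 = 268.41 kN.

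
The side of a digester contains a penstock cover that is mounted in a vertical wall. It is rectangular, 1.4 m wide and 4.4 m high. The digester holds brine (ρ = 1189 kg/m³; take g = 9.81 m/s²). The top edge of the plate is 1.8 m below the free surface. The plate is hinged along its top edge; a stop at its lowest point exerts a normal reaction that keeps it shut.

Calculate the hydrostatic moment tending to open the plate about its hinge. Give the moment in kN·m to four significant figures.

M ≈ 748.2 kN·m

γ = ρg = 1189 × 9.81 / 1000 = 11.66409 kN/m³.
The centroid lies 4.4/2 = 2.2 m below the top edge, so the centroid depth is h_c = 1.8 + 2.2 = 4 m.
A = 1.4 × 4.4 = 6.16 m².
Resultant F = γ·h_c·A = 11.66409 × 4 × 6.16 = 287.403 kN.
I_c = b·h³/12 = 1.4 × 4.4³/12 = 9.93813 m⁴.
Centre of pressure: y_p = y_c + I_c/(y_c·A) = 4 + 9.93813/(4 × 6.16) = 4 + 0.403333 = 4.40333 m along the plane.
The resultant acts 2.2 + 0.403333 = 2.60333 m (along the plate) below the hinge at the top edge, so the moment about the hinge is M = F × 2.60333 = 287.403 × 2.60333 = 748.205 kN·m.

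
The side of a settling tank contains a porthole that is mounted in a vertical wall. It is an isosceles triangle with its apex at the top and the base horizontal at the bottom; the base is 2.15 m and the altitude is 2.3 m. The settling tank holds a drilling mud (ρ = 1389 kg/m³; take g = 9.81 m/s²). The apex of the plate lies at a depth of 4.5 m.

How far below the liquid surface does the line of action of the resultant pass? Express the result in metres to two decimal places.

γ = ρg = 1389 × 9.81 / 1000 = 13.62609 kN/m³.
With the apex up, the centroid sits 2h/3 = 2 × 2.3/3 = 1.53333 m below the apex, so the centroid depth is h_c = 4.5 + 1.53333 = 6.03333 m.
A = ½ × 2.15 × 2.3 = 2.4725 m².
Resultant F = γ·h_c·A = 13.62609 × 6.03333 × 2.4725 = 203.266 kN.
I_c = b·h³/36 = 2.15 × 2.3³/36 = 0.72664 m⁴.
Centre of pressure: y_p = y_c + I_c/(y_c·A) = 6.03333 + 0.72664/(6.03333 × 2.4725) = 6.03333 + 0.0487109 = 6.08204 m along the plane.

h_p = 6.08 m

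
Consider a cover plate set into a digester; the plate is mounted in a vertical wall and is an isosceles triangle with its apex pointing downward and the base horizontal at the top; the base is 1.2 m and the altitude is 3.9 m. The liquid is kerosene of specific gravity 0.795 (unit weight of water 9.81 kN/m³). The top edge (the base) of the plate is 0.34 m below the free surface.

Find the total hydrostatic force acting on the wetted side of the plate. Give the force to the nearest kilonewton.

γ = 0.795 × 9.81 = 7.79895 kN/m³.
With the apex down, the centroid sits h/3 = 3.9/3 = 1.3 m below the base (the top edge), so the centroid depth is h_c = 0.34 + 1.3 = 1.64 m.
A = ½ × 1.2 × 3.9 = 2.34 m².
Resultant F = γ·h_c·A = 7.79895 × 1.64 × 2.34 = 29.9293 kN.

F ≈ 30 kN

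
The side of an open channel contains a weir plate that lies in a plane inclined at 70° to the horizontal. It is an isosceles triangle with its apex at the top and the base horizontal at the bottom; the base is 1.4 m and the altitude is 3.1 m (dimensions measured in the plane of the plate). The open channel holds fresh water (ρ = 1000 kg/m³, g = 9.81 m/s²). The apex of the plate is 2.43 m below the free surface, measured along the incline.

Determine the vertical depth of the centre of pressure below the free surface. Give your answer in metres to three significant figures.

h_p = 4.34 m

γ = ρg = 1000 × 9.81 = 9810 N/m³ = 9.81 kN/m³.
Let θ = 70° be the plate's angle to the horizontal; measure y along the incline from where the plane meets the free surface. Vertical depth h = y·sinθ with sinθ = 0.939693.
With the apex up, the centroid sits 2h/3 = 2 × 3.1/3 = 2.06667 m below the apex, so y_c = 2.43 + 2.06667 = 4.49667 m and h_c = 4.49667 × 0.939693 = 4.22549 m.
A = ½ × 1.4 × 3.1 = 2.17 m².
Resultant F = γ·h_c·A = 9.81 × 4.22549 × 2.17 = 89.951 kN.
I_c = b·h³/36 = 1.4 × 3.1³/36 = 1.15854 m⁴.
Centre of pressure: y_p = y_c + I_c/(y_c·A) = 4.49667 + 1.15854/(4.49667 × 2.17) = 4.49667 + 0.11873 = 4.6154 m along the plane.
Vertically, h_p = y_p·sinθ = 4.6154 × 0.939693 = 4.33706 m.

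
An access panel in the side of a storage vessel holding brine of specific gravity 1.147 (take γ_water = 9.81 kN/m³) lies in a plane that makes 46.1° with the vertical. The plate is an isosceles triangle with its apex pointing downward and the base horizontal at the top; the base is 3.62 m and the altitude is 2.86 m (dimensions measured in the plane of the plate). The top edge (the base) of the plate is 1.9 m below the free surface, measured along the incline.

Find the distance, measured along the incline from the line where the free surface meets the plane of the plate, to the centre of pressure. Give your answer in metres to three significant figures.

γ = 1.147 × 9.81 = 11.25207 kN/m³.
The plate makes 46.1° with the vertical, i.e. θ = 90° − 46.1° = 43.9° to the horizontal. Measuring y along the incline from the free-surface line, vertical depth h = y·sinθ with sinθ = 0.693402.
With the apex down, the centroid sits h/3 = 2.86/3 = 0.953333 m below the base (the top edge), so y_c = 1.9 + 0.953333 = 2.85333 m and h_c = 2.85333 × 0.693402 = 1.9785 m.
A = ½ × 3.62 × 2.86 = 5.1766 m².
Resultant F = γ·h_c·A = 11.25207 × 1.9785 × 5.1766 = 115.243 kN.
I_c = b·h³/36 = 3.62 × 2.86³/36 = 2.35236 m⁴.
Centre of pressure: y_p = y_c + I_c/(y_c·A) = 2.85333 + 2.35236/(2.85333 × 5.1766) = 2.85333 + 0.15926 = 3.01259 m along the plane.

y_p = 3.01 m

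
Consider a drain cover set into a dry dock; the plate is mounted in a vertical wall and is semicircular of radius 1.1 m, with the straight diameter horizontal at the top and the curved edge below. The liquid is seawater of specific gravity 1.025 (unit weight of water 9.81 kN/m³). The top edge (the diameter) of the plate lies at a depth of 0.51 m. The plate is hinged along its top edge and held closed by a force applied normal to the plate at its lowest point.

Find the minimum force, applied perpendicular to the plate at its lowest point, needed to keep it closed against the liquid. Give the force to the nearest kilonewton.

γ = 1.025 × 9.81 = 10.05525 kN/m³.
The centroid of a semicircle lies 4r/(3π) = 0.466854 m from the diameter, here below the top edge, so the centroid depth is h_c = 0.51 + 0.466854 = 0.976854 m.
A = πr²/2 = π × 1.1²/2 = 1.90066 m².
Resultant F = γ·h_c·A = 10.05525 × 0.976854 × 1.90066 = 18.6693 kN.
I_c = (π/8 − 8/(9π))·r⁴ = 0.109757 × 1.1⁴ = 0.160695 m⁴.
Centre of pressure: y_p = y_c + I_c/(y_c·A) = 0.976854 + 0.160695/(0.976854 × 1.90066) = 0.976854 + 0.0865502 = 1.0634 m along the plane.
The resultant acts 0.466854 + 0.0865502 = 0.553404 m (along the plate) below the hinge at the top edge, so the moment about the hinge is M = F × 0.553404 = 18.6693 × 0.553404 = 10.3317 kN·m.
A normal force at the bottom, 1.1 m from the hinge, must supply this moment: P = 10.3317/1.1 = 9.39245 kN.

P ≈ 9 kN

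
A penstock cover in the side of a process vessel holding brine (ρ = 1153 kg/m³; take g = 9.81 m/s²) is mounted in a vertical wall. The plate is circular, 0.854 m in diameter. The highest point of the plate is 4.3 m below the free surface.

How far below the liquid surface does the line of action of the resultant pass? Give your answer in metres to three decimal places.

h_p = 4.737 m

γ = ρg = 1153 × 9.81 / 1000 = 11.31093 kN/m³.
The centroid is at the centre, 0.427 m below the top of the plate, so the centroid depth is h_c = 4.3 + 0.427 = 4.727 m.
A = π(0.427)² = 0.572803 m².
Resultant F = γ·h_c·A = 11.31093 × 4.727 × 0.572803 = 30.6259 kN.
I_c = πr⁴/4 = π × 0.427⁴/4 = 0.0261097 m⁴.
Centre of pressure: y_p = y_c + I_c/(y_c·A) = 4.727 + 0.0261097/(4.727 × 0.572803) = 4.727 + 0.00964297 = 4.73664 m along the plane.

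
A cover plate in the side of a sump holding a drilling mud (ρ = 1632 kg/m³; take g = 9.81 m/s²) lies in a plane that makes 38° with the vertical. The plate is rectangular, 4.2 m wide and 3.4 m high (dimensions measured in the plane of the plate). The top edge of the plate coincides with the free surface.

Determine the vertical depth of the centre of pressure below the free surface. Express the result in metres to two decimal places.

γ = ρg = 1632 × 9.81 / 1000 = 16.00992 kN/m³.
The plate makes 38° with the vertical, i.e. θ = 90° − 38° = 52° to the horizontal. Measuring y along the incline from the free-surface line, vertical depth h = y·sinθ with sinθ = 0.788011.
The centroid lies 3.4/2 = 1.7 m below the top edge, so y_c = 1.7 m and h_c = 1.7 × 0.788011 = 1.33962 m.
A = 4.2 × 3.4 = 14.28 m².
Resultant F = γ·h_c·A = 16.00992 × 1.33962 × 14.28 = 306.266 kN.
I_c = b·h³/12 = 4.2 × 3.4³/12 = 13.7564 m⁴.
Centre of pressure: y_p = y_c + I_c/(y_c·A) = 1.7 + 13.7564/(1.7 × 14.28) = 1.7 + 0.566667 = 2.26667 m along the plane.
Vertically, h_p = y_p·sinθ = 2.26667 × 0.788011 = 1.78616 m.

h_p = 1.79 m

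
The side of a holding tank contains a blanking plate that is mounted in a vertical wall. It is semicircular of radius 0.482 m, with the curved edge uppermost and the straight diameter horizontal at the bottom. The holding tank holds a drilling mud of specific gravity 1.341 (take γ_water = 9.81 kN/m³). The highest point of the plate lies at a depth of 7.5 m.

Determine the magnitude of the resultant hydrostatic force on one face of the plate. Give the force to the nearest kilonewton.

F ≈ 37 kN

γ = 1.341 × 9.81 = 13.15521 kN/m³.
The centroid lies 4r/(3π) = 0.204567 m above the diameter, so r − 4r/(3π) = 0.482 − 0.204567 = 0.277433 m below the topmost point, so the centroid depth is h_c = 7.5 + 0.277433 = 7.77743 m.
A = πr²/2 = π × 0.482²/2 = 0.364934 m².
Resultant F = γ·h_c·A = 13.15521 × 7.77743 × 0.364934 = 37.3378 kN.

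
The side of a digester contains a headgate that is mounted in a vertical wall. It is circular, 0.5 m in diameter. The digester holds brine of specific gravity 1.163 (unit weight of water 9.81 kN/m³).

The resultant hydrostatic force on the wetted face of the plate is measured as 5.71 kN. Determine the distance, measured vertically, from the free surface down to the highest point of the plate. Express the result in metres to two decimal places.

γ = 1.163 × 9.81 = 11.40903 kN/m³.
A = π(0.25)² = 0.19635 m².
From F = γ·h_c·A, the centroid depth is h_c = 5.71/(11.40903 × 0.19635) = 2.54892 m.
The centroid is at the centre, 0.25 m below the top of the plate, so the highest point sits at h_top = 2.54892 − 0.25 = 2.29892 m below the surface.

d_top ≈ 2.30 m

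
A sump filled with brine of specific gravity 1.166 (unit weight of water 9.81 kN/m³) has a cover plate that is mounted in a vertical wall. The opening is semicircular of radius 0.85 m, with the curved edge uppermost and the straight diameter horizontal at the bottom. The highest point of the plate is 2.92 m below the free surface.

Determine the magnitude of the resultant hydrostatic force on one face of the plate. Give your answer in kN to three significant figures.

F ≈ 44.3 kN

γ = 1.166 × 9.81 = 11.43846 kN/m³.
The centroid lies 4r/(3π) = 0.360751 m above the diameter, so r − 4r/(3π) = 0.85 − 0.360751 = 0.489249 m below the topmost point, so the centroid depth is h_c = 2.92 + 0.489249 = 3.40925 m.
A = πr²/2 = π × 0.85²/2 = 1.1349 m².
Resultant F = γ·h_c·A = 11.43846 × 3.40925 × 1.1349 = 44.2572 kN.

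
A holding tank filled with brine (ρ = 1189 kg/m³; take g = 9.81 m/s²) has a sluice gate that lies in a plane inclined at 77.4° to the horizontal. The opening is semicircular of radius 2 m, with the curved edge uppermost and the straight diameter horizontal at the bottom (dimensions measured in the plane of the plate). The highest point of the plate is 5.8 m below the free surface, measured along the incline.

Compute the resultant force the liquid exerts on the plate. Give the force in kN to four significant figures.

γ = ρg = 1189 × 9.81 / 1000 = 11.66409 kN/m³.
Let θ = 77.4° be the plate's angle to the horizontal; measure y along the incline from where the plane meets the free surface. Vertical depth h = y·sinθ with sinθ = 0.975917.
The centroid lies 4r/(3π) = 0.848826 m above the diameter, so r − 4r/(3π) = 2 − 0.848826 = 1.15117 m below the topmost point, so y_c = 5.8 + 1.15117 = 6.95117 m and h_c = 6.95117 × 0.975917 = 6.78376 m.
A = πr²/2 = π × 2²/2 = 6.28319 m².
Resultant F = γ·h_c·A = 11.66409 × 6.78376 × 6.28319 = 497.166 kN.

F ≈ 497.2 kN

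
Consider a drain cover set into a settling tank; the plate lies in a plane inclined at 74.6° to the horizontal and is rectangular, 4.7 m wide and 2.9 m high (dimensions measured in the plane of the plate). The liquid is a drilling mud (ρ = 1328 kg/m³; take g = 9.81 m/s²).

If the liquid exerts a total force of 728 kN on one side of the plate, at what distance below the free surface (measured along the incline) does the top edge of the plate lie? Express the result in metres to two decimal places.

γ = ρg = 1328 × 9.81 / 1000 = 13.02768 kN/m³.
A = 4.7 × 2.9 = 13.63 m².
From F = γ·h_c·A, the centroid depth is h_c = 728/(13.02768 × 13.63) = 4.09985 m.
Let θ = 74.6° be the plate's angle to the horizontal; measure y along the incline from where the plane meets the free surface. Vertical depth h = y·sinθ with sinθ = 0.964095.
Along the incline, y_c = h_c/sinθ = 4.09985/0.964095 = 4.25254 m.
The centroid lies 2.9/2 = 1.45 m below the top edge, so the top edge sits at y_top = 4.25254 − 1.45 = 2.80254 m along the incline.

y_top ≈ 2.80 m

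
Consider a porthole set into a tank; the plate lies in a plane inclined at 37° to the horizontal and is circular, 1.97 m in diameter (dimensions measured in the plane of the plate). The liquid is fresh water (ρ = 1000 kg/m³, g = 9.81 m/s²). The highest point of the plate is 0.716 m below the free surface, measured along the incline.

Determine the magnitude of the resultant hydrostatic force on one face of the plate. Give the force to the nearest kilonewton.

γ = ρg = 1000 × 9.81 = 9810 N/m³ = 9.81 kN/m³.
Let θ = 37° be the plate's angle to the horizontal; measure y along the incline from where the plane meets the free surface. Vertical depth h = y·sinθ with sinθ = 0.601815.
The centroid is at the centre, 0.985 m below the top of the plate, so y_c = 0.716 + 0.985 = 1.701 m and h_c = 1.701 × 0.601815 = 1.02369 m.
A = π(0.985)² = 3.04805 m².
Resultant F = γ·h_c·A = 9.81 × 1.02369 × 3.04805 = 30.6097 kN.

F ≈ 31 kN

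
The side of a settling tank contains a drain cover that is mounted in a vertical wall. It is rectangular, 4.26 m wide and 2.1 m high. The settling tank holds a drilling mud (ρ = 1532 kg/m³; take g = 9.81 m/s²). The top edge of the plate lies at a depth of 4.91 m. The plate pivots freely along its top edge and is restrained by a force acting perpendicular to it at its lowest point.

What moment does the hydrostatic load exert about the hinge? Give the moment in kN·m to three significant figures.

γ = ρg = 1532 × 9.81 / 1000 = 15.02892 kN/m³.
The centroid lies 2.1/2 = 1.05 m below the top edge, so the centroid depth is h_c = 4.91 + 1.05 = 5.96 m.
A = 4.26 × 2.1 = 8.946 m².
Resultant F = γ·h_c·A = 15.02892 × 5.96 × 8.946 = 801.314 kN.
I_c = b·h³/12 = 4.26 × 2.1³/12 = 3.28766 m⁴.
Centre of pressure: y_p = y_c + I_c/(y_c·A) = 5.96 + 3.28766/(5.96 × 8.946) = 5.96 + 0.0616612 = 6.02166 m along the plane.
The resultant acts 1.05 + 0.0616612 = 1.11166 m (along the plate) below the hinge at the top edge, so the moment about the hinge is M = F × 1.11166 = 801.314 × 1.11166 = 890.789 kN·m.

M ≈ 891 kN·m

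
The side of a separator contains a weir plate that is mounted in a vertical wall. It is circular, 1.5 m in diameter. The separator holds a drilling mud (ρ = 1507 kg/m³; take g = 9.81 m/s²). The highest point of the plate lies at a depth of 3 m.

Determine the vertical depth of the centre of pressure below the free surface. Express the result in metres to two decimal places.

γ = ρg = 1507 × 9.81 / 1000 = 14.78367 kN/m³.
The centroid is at the centre, 0.75 m below the top of the plate, so the centroid depth is h_c = 3 + 0.75 = 3.75 m.
A = π(0.75)² = 1.76715 m².
Resultant F = γ·h_c·A = 14.78367 × 3.75 × 1.76715 = 97.9686 kN.
I_c = πr⁴/4 = π × 0.75⁴/4 = 0.248505 m⁴.
Centre of pressure: y_p = y_c + I_c/(y_c·A) = 3.75 + 0.248505/(3.75 × 1.76715) = 3.75 + 0.0374999 = 3.7875 m along the plane.

h_p = 3.79 m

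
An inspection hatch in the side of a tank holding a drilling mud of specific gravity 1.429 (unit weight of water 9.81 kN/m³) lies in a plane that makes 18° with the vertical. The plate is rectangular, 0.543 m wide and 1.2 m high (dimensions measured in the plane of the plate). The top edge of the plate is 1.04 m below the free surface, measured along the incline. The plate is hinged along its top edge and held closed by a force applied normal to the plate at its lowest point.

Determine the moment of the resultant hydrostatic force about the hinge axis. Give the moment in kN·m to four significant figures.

M ≈ 9.591 kN·m

γ = 1.429 × 9.81 = 14.01849 kN/m³.
The plate makes 18° with the vertical, i.e. θ = 90° − 18° = 72° to the horizontal. Measuring y along the incline from the free-surface line, vertical depth h = y·sinθ with sinθ = 0.951057.
The centroid lies 1.2/2 = 0.6 m below the top edge, so y_c = 1.04 + 0.6 = 1.64 m and h_c = 1.64 × 0.951057 = 1.55973 m.
A = 0.543 × 1.2 = 0.6516 m².
Resultant F = γ·h_c·A = 14.01849 × 1.55973 × 0.6516 = 14.2473 kN.
I_c = b·h³/12 = 0.543 × 1.2³/12 = 0.078192 m⁴.
Centre of pressure: y_p = y_c + I_c/(y_c·A) = 1.64 + 0.078192/(1.64 × 0.6516) = 1.64 + 0.0731707 = 1.71317 m along the plane.
The resultant acts 0.6 + 0.0731707 = 0.673171 m (along the plate) below the hinge at the top edge, so the moment about the hinge is M = F × 0.673171 = 14.2473 × 0.673171 = 9.59087 kN·m.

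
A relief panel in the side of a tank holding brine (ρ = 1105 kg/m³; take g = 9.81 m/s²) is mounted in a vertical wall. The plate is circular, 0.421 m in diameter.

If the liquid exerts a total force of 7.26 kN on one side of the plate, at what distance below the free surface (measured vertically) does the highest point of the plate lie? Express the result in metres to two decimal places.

d_top ≈ 4.60 m

γ = ρg = 1105 × 9.81 / 1000 = 10.84005 kN/m³.
A = π(0.2105)² = 0.139205 m².
From F = γ·h_c·A, the centroid depth is h_c = 7.26/(10.84005 × 0.139205) = 4.81117 m.
The centroid is at the centre, 0.2105 m below the top of the plate, so the highest point sits at h_top = 4.81117 − 0.2105 = 4.60067 m below the surface.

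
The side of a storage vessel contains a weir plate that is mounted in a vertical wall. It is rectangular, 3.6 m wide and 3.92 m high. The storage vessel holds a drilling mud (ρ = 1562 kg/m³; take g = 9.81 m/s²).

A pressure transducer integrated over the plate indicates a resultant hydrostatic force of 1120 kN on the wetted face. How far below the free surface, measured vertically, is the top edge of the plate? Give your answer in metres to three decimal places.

γ = ρg = 1562 × 9.81 / 1000 = 15.32322 kN/m³.
A = 3.6 × 3.92 = 14.112 m².
From F = γ·h_c·A, the centroid depth is h_c = 1120/(15.32322 × 14.112) = 5.1794 m.
The centroid lies 3.92/2 = 1.96 m below the top edge, so the top edge sits at h_top = 5.1794 − 1.96 = 3.2194 m below the surface.

d_top ≈ 3.219 m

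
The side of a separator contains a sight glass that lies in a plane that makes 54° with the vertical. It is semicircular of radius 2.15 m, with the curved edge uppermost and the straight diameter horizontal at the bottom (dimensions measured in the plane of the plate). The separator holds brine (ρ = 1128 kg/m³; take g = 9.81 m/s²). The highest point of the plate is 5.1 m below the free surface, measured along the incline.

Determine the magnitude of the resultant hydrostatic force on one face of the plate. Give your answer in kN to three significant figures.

γ = ρg = 1128 × 9.81 / 1000 = 11.06568 kN/m³.
The plate makes 54° with the vertical, i.e. θ = 90° − 54° = 36° to the horizontal. Measuring y along the incline from the free-surface line, vertical depth h = y·sinθ with sinθ = 0.587785.
The centroid lies 4r/(3π) = 0.912488 m above the diameter, so r − 4r/(3π) = 2.15 − 0.912488 = 1.23751 m below the topmost point, so y_c = 5.1 + 1.23751 = 6.33751 m and h_c = 6.33751 × 0.587785 = 3.72509 m.
A = πr²/2 = π × 2.15²/2 = 7.26101 m².
Resultant F = γ·h_c·A = 11.06568 × 3.72509 × 7.26101 = 299.304 kN.

F ≈ 299 kN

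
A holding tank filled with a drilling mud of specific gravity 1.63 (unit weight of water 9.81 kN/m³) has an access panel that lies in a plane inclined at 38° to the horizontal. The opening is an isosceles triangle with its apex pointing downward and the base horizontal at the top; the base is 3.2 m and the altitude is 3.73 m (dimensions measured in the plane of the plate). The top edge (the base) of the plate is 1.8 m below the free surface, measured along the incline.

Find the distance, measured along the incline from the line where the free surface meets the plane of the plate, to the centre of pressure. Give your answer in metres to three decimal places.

y_p = 3.297 m

γ = 1.63 × 9.81 = 15.9903 kN/m³.
Let θ = 38° be the plate's angle to the horizontal; measure y along the incline from where the plane meets the free surface. Vertical depth h = y·sinθ with sinθ = 0.615661.
With the apex down, the centroid sits h/3 = 3.73/3 = 1.24333 m below the base (the top edge), so y_c = 1.8 + 1.24333 = 3.04333 m and h_c = 3.04333 × 0.615661 = 1.87366 m.
A = ½ × 3.2 × 3.73 = 5.968 m².
Resultant F = γ·h_c·A = 15.9903 × 1.87366 × 5.968 = 178.804 kN.
I_c = b·h³/36 = 3.2 × 3.73³/36 = 4.6129 m⁴.
Centre of pressure: y_p = y_c + I_c/(y_c·A) = 3.04333 + 4.6129/(3.04333 × 5.968) = 3.04333 + 0.253978 = 3.29731 m along the plane.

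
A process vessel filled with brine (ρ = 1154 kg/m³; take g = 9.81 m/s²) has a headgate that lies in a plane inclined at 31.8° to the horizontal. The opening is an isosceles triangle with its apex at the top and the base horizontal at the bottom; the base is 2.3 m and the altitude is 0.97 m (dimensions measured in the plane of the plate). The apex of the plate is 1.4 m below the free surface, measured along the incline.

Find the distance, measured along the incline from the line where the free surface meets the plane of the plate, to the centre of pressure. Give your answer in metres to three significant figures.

γ = ρg = 1154 × 9.81 / 1000 = 11.32074 kN/m³.
Let θ = 31.8° be the plate's angle to the horizontal; measure y along the incline from where the plane meets the free surface. Vertical depth h = y·sinθ with sinθ = 0.526956.
With the apex up, the centroid sits 2h/3 = 2 × 0.97/3 = 0.646667 m below the apex, so y_c = 1.4 + 0.646667 = 2.04667 m and h_c = 2.04667 × 0.526956 = 1.07851 m.
A = ½ × 2.3 × 0.97 = 1.1155 m².
Resultant F = γ·h_c·A = 11.32074 × 1.07851 × 1.1155 = 13.6197 kN.
I_c = b·h³/36 = 2.3 × 0.97³/36 = 0.0583097 m⁴.
Centre of pressure: y_p = y_c + I_c/(y_c·A) = 2.04667 + 0.0583097/(2.04667 × 1.1155) = 2.04667 + 0.0255401 = 2.07221 m along the plane.

y_p = 2.07 m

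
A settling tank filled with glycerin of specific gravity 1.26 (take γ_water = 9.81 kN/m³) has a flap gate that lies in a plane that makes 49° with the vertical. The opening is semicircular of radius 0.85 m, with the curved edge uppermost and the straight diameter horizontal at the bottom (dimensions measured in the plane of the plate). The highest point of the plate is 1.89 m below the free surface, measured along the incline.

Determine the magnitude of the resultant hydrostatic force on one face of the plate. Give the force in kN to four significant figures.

F ≈ 21.90 kN

γ = 1.26 × 9.81 = 12.3606 kN/m³.
The plate makes 49° with the vertical, i.e. θ = 90° − 49° = 41° to the horizontal. Measuring y along the incline from the free-surface line, vertical depth h = y·sinθ with sinθ = 0.656059.
The centroid lies 4r/(3π) = 0.360751 m above the diameter, so r − 4r/(3π) = 0.85 − 0.360751 = 0.489249 m below the topmost point, so y_c = 1.89 + 0.489249 = 2.37925 m and h_c = 2.37925 × 0.656059 = 1.56093 m.
A = πr²/2 = π × 0.85²/2 = 1.1349 m².
Resultant F = γ·h_c·A = 12.3606 × 1.56093 × 1.1349 = 21.8968 kN.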